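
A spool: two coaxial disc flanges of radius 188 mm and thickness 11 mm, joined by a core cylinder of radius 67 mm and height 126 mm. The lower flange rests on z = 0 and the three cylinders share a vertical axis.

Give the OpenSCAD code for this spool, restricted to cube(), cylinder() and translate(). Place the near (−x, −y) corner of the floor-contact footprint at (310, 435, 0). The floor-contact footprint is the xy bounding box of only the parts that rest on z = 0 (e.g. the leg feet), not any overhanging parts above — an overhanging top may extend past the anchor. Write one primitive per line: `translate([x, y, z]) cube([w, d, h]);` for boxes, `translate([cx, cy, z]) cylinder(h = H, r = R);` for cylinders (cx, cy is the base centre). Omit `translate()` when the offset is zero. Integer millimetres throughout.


translate([498, 623, 0]) cylinder(h = 11, r = 188);
translate([498, 623, 11]) cylinder(h = 126, r = 67);
translate([498, 623, 137]) cylinder(h = 11, r = 188);


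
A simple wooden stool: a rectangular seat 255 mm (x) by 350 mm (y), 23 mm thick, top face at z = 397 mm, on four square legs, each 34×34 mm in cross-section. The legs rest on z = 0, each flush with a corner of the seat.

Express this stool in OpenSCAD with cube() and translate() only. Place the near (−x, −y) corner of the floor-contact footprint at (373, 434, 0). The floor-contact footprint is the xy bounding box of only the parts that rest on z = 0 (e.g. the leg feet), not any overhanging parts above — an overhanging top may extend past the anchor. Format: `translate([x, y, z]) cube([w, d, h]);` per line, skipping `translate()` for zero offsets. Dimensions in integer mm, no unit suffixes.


// leg_h = 397 - 23 = 374
translate([373, 434, 374]) cube([255, 350, 23]);
translate([373, 434, 0]) cube([34, 34, 374]);
translate([594, 434, 0]) cube([34, 34, 374]);
translate([373, 750, 0]) cube([34, 34, 374]);
translate([594, 750, 0]) cube([34, 34, 374]);


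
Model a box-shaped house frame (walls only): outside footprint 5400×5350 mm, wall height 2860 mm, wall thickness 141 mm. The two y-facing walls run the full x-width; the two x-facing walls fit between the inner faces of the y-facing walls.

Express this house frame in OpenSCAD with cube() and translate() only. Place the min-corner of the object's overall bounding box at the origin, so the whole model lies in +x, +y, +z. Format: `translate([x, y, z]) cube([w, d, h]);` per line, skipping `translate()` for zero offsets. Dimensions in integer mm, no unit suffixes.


cube([5400, 141, 2860]);
translate([0, 5209, 0]) cube([5400, 141, 2860]);
translate([0, 141, 0]) cube([141, 5068, 2860]);
translate([5259, 141, 0]) cube([141, 5068, 2860]);


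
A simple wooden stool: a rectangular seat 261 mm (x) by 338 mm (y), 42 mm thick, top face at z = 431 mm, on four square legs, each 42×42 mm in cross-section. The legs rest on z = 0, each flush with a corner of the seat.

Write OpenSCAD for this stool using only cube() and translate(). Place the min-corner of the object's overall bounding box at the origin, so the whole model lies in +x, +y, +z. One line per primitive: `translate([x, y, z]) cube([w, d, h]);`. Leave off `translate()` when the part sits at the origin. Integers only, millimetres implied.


translate([0, 0, 389]) cube([261, 338, 42]);
cube([42, 42, 389]);
translate([219, 0, 0]) cube([42, 42, 389]);
translate([0, 296, 0]) cube([42, 42, 389]);
translate([219, 296, 0]) cube([42, 42, 389]);


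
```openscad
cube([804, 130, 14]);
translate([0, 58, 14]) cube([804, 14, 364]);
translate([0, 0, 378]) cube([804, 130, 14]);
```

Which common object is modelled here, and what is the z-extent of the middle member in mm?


An I-beam. The web height is 364 mm.

Two wide flanges with a thin centred web — an I-beam. Overall 392 mm minus two 14 mm flanges gives a web of 392 − 2·14 = 364 mm.


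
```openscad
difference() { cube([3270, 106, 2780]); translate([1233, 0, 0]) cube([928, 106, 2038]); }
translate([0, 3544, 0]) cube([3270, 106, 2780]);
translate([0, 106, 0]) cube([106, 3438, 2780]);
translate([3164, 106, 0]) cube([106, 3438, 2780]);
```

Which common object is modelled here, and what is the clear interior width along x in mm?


A single room. The interior width is 3058 mm.

Four walls enclosing a rectangle with a door in the front wall — a room. Outside width 3270 minus two 106 mm walls gives 3058 mm.


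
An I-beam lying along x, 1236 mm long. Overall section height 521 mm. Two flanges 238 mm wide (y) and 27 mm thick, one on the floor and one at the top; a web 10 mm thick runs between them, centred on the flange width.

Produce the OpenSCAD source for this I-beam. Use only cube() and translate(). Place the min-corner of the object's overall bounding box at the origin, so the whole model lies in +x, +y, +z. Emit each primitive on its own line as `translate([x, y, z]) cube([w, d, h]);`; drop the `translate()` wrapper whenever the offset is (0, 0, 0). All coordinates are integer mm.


cube([1236, 238, 27]);
translate([0, 114, 27]) cube([1236, 10, 467]);
translate([0, 0, 494]) cube([1236, 238, 27]);


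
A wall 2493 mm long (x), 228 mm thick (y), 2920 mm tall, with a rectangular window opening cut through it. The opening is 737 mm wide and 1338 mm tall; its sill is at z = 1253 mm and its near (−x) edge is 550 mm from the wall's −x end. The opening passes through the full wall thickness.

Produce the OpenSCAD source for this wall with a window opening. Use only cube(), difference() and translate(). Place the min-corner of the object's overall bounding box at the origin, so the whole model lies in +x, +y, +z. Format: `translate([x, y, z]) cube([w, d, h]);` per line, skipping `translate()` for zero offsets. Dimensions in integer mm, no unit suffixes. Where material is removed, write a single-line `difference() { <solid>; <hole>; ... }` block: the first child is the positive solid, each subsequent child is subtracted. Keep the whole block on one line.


difference() { cube([2493, 228, 2920]); translate([550, 0, 1253]) cube([737, 228, 1338]); }


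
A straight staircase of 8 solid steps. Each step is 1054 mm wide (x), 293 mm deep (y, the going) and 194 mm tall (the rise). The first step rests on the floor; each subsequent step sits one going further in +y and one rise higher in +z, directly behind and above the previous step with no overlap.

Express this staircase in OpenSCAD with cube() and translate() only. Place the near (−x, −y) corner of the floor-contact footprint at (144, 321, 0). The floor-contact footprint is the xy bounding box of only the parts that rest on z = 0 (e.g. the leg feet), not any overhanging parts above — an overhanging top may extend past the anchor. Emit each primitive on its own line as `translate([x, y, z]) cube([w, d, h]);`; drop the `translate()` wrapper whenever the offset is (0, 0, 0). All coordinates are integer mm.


translate([144, 321, 0]) cube([1054, 293, 194]);
translate([144, 614, 194]) cube([1054, 293, 194]);
translate([144, 907, 388]) cube([1054, 293, 194]);
translate([144, 1200, 582]) cube([1054, 293, 194]);
translate([144, 1493, 776]) cube([1054, 293, 194]);
translate([144, 1786, 970]) cube([1054, 293, 194]);
translate([144, 2079, 1164]) cube([1054, 293, 194]);
translate([144, 2372, 1358]) cube([1054, 293, 194]);


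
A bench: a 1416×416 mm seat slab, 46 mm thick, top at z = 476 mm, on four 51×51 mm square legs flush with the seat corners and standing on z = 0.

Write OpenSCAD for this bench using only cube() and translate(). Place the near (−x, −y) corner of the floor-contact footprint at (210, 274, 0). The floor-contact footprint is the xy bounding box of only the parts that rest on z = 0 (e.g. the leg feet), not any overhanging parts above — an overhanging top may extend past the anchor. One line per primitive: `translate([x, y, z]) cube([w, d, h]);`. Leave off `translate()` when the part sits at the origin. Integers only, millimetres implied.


translate([210, 274, 430]) cube([1416, 416, 46]);
translate([210, 274, 0]) cube([51, 51, 430]);
translate([210, 639, 0]) cube([51, 51, 430]);
translate([1575, 274, 0]) cube([51, 51, 430]);
translate([1575, 639, 0]) cube([51, 51, 430]);


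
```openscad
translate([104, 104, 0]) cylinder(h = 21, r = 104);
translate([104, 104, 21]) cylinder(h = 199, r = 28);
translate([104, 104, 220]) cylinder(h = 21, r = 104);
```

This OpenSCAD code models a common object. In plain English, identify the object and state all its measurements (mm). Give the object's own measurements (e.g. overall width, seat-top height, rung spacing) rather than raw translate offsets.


A spool: two coaxial disc flanges of radius 104 mm and thickness 21 mm, joined by a core cylinder of radius 28 mm and height 199 mm. The lower flange rests on z = 0 and the three cylinders share a vertical axis.


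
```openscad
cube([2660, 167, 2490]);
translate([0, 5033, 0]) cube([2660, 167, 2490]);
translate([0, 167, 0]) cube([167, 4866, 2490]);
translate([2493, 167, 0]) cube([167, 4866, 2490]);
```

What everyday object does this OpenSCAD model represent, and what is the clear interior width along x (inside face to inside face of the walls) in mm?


A house (or room) frame. The interior width is 2326 mm.

Four 2490 mm walls enclosing a rectangle with no floor or roof — a room or house frame. Outside width is 2660 mm and wall thickness is 167 mm, so the interior width is 2660 − 2 × 167 = 2326 mm.


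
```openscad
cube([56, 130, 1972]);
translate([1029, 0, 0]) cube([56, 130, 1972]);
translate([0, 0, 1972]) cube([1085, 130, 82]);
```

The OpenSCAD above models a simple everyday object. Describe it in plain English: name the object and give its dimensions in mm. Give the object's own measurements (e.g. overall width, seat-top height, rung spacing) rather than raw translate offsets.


A door frame. The clear opening is 973 mm wide and 1972 mm high. Two 56 mm wide jambs, 130 mm deep, stand either side of the opening from the floor to the top of the opening. A 82 mm thick head sits across the top of both jambs, spanning the full outside width of the frame.


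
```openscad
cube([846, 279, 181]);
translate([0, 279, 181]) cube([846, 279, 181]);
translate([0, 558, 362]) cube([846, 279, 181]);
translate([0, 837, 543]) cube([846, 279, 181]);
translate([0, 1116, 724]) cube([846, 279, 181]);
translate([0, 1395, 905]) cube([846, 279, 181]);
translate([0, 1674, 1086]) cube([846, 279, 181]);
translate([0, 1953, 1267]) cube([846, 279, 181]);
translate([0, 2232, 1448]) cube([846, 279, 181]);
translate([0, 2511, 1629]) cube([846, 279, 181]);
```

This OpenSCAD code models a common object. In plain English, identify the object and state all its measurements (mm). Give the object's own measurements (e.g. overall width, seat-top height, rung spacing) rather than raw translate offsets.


A straight staircase of 10 solid steps. Each step is 846 mm wide (x), 279 mm deep (y, the going) and 181 mm tall (the rise). The first step rests on the floor; each subsequent step sits one going further in +y and one rise higher in +z, directly behind and above the previous step with no overlap.


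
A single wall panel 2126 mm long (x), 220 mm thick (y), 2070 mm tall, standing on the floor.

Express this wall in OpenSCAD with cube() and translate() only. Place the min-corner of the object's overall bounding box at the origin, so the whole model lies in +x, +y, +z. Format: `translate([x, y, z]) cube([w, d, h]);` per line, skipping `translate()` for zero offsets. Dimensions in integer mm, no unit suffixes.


cube([2126, 220, 2070]);


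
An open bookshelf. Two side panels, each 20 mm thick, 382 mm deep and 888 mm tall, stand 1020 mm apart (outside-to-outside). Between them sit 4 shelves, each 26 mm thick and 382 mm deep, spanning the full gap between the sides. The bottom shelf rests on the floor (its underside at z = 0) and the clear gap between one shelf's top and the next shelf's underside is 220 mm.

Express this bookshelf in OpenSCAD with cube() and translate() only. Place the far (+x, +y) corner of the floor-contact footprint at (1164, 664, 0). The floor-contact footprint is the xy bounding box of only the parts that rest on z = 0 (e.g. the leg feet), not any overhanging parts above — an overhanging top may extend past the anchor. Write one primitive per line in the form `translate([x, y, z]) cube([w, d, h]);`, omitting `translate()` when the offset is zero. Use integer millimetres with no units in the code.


translate([144, 282, 0]) cube([20, 382, 888]);
translate([1144, 282, 0]) cube([20, 382, 888]);
translate([164, 282, 0]) cube([980, 382, 26]);
translate([164, 282, 246]) cube([980, 382, 26]);
translate([164, 282, 492]) cube([980, 382, 26]);
translate([164, 282, 738]) cube([980, 382, 26]);


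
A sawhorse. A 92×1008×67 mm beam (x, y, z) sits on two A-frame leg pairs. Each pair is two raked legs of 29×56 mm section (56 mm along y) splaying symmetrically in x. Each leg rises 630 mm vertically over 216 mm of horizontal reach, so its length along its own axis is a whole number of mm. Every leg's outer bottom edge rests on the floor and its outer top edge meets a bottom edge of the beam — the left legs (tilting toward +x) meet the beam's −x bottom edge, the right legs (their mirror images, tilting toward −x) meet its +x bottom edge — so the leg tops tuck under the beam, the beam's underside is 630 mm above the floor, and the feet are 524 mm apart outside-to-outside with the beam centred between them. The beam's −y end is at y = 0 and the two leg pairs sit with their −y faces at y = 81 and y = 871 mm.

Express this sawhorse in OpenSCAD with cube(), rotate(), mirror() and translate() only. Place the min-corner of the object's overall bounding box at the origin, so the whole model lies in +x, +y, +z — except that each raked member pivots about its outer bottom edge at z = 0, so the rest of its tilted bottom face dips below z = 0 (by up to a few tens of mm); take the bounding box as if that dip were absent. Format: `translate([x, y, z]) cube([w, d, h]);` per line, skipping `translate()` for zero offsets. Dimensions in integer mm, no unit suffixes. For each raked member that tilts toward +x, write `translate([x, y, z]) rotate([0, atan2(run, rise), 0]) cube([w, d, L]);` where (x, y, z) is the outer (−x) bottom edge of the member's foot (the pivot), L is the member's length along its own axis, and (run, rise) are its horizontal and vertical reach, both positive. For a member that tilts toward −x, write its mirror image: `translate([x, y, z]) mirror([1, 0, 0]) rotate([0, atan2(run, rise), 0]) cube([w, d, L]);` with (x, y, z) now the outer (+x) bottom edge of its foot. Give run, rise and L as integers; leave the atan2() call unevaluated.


translate([216, 0, 630]) cube([92, 1008, 67]);
translate([0, 81, 0]) rotate([0, atan2(216, 630), 0]) cube([29, 56, 666]);
translate([524, 81, 0]) mirror([1, 0, 0]) rotate([0, atan2(216, 630), 0]) cube([29, 56, 666]);
translate([0, 871, 0]) rotate([0, atan2(216, 630), 0]) cube([29, 56, 666]);
translate([524, 871, 0]) mirror([1, 0, 0]) rotate([0, atan2(216, 630), 0]) cube([29, 56, 666]);


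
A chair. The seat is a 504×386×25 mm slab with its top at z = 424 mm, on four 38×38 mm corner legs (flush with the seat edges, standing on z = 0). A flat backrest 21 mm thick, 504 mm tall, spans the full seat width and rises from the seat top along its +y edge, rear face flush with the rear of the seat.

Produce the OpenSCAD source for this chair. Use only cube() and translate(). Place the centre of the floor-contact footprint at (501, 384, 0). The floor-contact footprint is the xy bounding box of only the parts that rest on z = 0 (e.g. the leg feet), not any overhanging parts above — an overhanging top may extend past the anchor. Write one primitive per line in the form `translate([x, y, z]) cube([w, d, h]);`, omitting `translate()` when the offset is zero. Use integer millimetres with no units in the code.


translate([249, 191, 399]) cube([504, 386, 25]);
translate([249, 191, 0]) cube([38, 38, 399]);
translate([715, 191, 0]) cube([38, 38, 399]);
translate([249, 539, 0]) cube([38, 38, 399]);
translate([715, 539, 0]) cube([38, 38, 399]);
translate([249, 556, 424]) cube([504, 21, 504]);


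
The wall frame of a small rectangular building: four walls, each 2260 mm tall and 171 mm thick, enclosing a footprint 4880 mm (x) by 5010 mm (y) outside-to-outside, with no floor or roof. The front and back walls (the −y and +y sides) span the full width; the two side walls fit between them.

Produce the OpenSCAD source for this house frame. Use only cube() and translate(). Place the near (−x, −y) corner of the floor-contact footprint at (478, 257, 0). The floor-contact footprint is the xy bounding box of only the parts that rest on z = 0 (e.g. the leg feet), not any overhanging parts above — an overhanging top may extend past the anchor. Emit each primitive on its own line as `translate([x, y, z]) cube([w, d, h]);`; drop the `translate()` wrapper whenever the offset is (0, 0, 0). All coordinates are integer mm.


translate([478, 257, 0]) cube([4880, 171, 2260]);
translate([478, 5096, 0]) cube([4880, 171, 2260]);
translate([478, 428, 0]) cube([171, 4668, 2260]);
translate([5187, 428, 0]) cube([171, 4668, 2260]);


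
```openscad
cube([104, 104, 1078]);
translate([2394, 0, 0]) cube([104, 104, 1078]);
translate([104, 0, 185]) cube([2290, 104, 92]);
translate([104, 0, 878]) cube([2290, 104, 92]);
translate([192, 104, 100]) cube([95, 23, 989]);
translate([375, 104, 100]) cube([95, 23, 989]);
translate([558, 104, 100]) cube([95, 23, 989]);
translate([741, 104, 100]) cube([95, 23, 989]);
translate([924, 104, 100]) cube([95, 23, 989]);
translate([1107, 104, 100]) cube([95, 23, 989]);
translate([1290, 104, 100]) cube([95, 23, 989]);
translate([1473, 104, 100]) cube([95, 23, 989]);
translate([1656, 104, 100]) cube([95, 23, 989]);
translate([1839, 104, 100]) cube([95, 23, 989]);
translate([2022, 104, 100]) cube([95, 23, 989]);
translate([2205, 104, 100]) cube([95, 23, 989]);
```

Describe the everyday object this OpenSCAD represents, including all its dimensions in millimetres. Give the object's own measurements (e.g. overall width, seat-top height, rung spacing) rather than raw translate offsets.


A fence section. Two 104×104 mm posts, 1078 mm tall, stand on the floor with a clear span of 2290 mm between their inner faces. Two horizontal rails of 104×92 mm section span the gap between the posts with their undersides at z = 185 mm and z = 878 mm, flush with the posts' −y face. 12 pickets, each 95 mm wide, 23 mm thick and 989 mm tall, are fixed to the +y face of the rails with their bottoms at z = 100 mm, spaced across the span with a 88 mm gap after the −x post and between neighbouring pickets, with 94 mm left before the +x post.


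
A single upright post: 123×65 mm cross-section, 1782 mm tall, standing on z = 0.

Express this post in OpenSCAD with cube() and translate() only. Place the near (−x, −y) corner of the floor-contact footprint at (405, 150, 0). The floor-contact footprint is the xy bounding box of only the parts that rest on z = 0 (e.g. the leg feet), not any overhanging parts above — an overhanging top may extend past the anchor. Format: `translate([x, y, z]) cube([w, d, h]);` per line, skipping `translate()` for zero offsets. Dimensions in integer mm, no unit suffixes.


translate([405, 150, 0]) cube([123, 65, 1782]);


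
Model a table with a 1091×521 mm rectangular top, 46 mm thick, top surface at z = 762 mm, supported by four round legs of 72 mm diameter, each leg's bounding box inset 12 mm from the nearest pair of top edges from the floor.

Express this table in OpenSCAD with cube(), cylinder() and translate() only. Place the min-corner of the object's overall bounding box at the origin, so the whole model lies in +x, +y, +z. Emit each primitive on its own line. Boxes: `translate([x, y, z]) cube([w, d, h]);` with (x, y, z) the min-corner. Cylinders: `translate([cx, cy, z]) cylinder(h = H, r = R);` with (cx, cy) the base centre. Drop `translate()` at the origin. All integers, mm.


translate([0, 0, 716]) cube([1091, 521, 46]);
translate([48, 48, 0]) cylinder(h = 716, r = 36);
translate([1043, 48, 0]) cylinder(h = 716, r = 36);
translate([48, 473, 0]) cylinder(h = 716, r = 36);
translate([1043, 473, 0]) cylinder(h = 716, r = 36);


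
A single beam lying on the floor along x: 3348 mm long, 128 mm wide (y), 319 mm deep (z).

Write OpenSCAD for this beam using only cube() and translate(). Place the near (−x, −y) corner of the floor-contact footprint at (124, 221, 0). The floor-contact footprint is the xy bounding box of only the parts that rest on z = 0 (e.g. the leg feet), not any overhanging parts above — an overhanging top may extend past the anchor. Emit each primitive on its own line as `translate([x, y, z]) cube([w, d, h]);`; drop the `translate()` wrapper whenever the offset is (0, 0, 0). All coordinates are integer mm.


translate([124, 221, 0]) cube([3348, 128, 319]);


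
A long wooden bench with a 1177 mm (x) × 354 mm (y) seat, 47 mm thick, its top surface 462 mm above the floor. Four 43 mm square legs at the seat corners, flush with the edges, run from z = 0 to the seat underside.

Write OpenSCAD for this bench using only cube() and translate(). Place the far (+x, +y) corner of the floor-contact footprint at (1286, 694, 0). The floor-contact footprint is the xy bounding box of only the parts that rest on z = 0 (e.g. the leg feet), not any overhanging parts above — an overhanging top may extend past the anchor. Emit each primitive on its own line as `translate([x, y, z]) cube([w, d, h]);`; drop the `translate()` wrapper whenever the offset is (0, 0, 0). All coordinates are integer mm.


translate([109, 340, 415]) cube([1177, 354, 47]);
translate([109, 340, 0]) cube([43, 43, 415]);
translate([109, 651, 0]) cube([43, 43, 415]);
translate([1243, 340, 0]) cube([43, 43, 415]);
translate([1243, 651, 0]) cube([43, 43, 415]);


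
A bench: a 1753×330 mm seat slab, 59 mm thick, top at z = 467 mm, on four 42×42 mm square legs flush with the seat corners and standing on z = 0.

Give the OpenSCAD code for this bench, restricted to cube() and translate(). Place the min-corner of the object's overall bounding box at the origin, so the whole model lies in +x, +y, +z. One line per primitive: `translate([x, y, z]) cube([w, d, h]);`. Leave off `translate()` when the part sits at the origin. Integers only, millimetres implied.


translate([0, 0, 408]) cube([1753, 330, 59]);
cube([42, 42, 408]);
translate([0, 288, 0]) cube([42, 42, 408]);
translate([1711, 0, 0]) cube([42, 42, 408]);
translate([1711, 288, 0]) cube([42, 42, 408]);


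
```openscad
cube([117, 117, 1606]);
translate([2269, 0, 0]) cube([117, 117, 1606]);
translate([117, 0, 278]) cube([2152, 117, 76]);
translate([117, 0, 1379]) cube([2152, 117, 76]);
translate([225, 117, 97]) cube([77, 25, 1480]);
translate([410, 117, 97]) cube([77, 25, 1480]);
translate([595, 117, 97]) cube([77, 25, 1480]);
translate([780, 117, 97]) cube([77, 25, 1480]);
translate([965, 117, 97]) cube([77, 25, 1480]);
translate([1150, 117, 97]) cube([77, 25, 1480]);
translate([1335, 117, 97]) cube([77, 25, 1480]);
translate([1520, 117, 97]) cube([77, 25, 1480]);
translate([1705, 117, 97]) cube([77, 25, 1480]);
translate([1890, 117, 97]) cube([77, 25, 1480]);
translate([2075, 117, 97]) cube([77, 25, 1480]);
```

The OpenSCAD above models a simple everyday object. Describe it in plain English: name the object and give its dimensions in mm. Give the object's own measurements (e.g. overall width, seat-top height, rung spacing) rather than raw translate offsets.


A fence section. Two 117×117 mm posts, 1606 mm tall, stand on the floor with a clear span of 2152 mm between their inner faces. Two horizontal rails of 117×76 mm section span the gap between the posts with their undersides at z = 278 mm and z = 1379 mm, flush with the posts' −y face. 11 pickets, each 77 mm wide, 25 mm thick and 1480 mm tall, are fixed to the +y face of the rails with their bottoms at z = 97 mm, spaced across the span with a 108 mm gap after the −x post and between neighbouring pickets, with 117 mm left before the +x post.


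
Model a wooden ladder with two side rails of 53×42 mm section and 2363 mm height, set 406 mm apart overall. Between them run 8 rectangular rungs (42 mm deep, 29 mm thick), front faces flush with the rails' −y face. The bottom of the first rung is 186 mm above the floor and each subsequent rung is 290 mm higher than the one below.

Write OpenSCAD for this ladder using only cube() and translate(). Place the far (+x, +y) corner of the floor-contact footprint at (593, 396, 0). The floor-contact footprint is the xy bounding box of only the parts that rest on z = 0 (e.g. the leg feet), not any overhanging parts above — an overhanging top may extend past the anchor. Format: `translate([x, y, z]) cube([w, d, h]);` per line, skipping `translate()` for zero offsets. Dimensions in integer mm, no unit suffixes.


translate([187, 354, 0]) cube([53, 42, 2363]);
translate([540, 354, 0]) cube([53, 42, 2363]);
translate([240, 354, 186]) cube([300, 42, 29]);
translate([240, 354, 476]) cube([300, 42, 29]);
translate([240, 354, 766]) cube([300, 42, 29]);
translate([240, 354, 1056]) cube([300, 42, 29]);
translate([240, 354, 1346]) cube([300, 42, 29]);
translate([240, 354, 1636]) cube([300, 42, 29]);
translate([240, 354, 1926]) cube([300, 42, 29]);
translate([240, 354, 2216]) cube([300, 42, 29]);


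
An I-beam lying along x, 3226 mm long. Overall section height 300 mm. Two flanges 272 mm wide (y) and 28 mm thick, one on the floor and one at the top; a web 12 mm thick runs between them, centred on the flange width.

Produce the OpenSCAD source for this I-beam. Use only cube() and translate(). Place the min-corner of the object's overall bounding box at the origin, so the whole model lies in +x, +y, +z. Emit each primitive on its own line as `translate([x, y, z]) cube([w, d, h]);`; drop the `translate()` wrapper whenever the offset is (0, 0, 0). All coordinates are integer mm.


cube([3226, 272, 28]);
translate([0, 130, 28]) cube([3226, 12, 244]);
translate([0, 0, 272]) cube([3226, 272, 28]);


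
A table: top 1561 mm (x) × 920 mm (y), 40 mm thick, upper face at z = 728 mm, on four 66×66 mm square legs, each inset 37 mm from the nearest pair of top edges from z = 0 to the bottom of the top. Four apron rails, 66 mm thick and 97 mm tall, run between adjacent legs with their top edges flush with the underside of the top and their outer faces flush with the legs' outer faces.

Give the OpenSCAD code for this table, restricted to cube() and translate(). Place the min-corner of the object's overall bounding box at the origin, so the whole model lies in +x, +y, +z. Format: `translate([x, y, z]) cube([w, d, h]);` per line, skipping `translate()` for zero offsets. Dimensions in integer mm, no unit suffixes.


translate([0, 0, 688]) cube([1561, 920, 40]);
translate([37, 37, 0]) cube([66, 66, 688]);
translate([1458, 37, 0]) cube([66, 66, 688]);
translate([37, 817, 0]) cube([66, 66, 688]);
translate([1458, 817, 0]) cube([66, 66, 688]);
translate([103, 37, 591]) cube([1355, 66, 97]);
translate([103, 817, 591]) cube([1355, 66, 97]);
translate([37, 103, 591]) cube([66, 714, 97]);
translate([1458, 103, 591]) cube([66, 714, 97]);


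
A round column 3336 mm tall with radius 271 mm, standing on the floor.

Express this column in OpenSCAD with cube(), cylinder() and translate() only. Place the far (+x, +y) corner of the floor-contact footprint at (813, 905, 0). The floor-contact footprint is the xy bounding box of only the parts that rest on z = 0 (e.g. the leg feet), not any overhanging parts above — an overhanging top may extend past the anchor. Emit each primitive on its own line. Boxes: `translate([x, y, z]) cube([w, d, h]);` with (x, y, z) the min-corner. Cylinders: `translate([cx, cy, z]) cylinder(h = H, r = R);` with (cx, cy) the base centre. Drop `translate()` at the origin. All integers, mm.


translate([542, 634, 0]) cylinder(h = 3336, r = 271);


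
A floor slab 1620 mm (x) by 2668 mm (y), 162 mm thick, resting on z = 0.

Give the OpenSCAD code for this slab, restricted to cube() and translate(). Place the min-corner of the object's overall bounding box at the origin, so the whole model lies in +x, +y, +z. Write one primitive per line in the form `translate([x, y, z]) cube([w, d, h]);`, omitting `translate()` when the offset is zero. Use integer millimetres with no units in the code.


cube([1620, 2668, 162]);


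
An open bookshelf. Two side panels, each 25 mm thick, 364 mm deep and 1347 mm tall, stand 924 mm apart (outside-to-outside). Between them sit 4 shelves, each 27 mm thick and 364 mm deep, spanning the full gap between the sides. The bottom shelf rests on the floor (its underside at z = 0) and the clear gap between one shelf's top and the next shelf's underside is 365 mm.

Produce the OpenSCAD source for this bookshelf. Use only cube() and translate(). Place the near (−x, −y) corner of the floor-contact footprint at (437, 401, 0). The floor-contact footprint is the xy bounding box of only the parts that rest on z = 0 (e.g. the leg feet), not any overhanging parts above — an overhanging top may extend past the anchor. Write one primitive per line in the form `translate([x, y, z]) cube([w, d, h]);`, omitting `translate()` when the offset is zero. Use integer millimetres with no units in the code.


translate([437, 401, 0]) cube([25, 364, 1347]);
translate([1336, 401, 0]) cube([25, 364, 1347]);
translate([462, 401, 0]) cube([874, 364, 27]);
translate([462, 401, 392]) cube([874, 364, 27]);
translate([462, 401, 784]) cube([874, 364, 27]);
translate([462, 401, 1176]) cube([874, 364, 27]);


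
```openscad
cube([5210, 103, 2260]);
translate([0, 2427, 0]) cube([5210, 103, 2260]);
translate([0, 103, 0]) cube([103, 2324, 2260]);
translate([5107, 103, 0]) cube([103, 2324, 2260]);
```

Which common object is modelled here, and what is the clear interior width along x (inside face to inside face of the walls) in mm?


A house (or room) frame. The interior width is 5004 mm.

Four 2260 mm walls enclosing a rectangle with no floor or roof — a room or house frame. Outside width is 5210 mm and wall thickness is 103 mm, so the interior width is 5210 − 2 × 103 = 5004 mm.


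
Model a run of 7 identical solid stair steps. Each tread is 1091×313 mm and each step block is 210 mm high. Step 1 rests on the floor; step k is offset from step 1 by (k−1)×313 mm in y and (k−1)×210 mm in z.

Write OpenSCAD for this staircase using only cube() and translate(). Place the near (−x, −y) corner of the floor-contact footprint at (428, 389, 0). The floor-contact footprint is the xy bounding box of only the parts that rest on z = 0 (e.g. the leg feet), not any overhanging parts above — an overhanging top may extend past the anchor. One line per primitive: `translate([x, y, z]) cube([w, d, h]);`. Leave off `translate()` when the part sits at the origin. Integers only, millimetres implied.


translate([428, 389, 0]) cube([1091, 313, 210]);
translate([428, 702, 210]) cube([1091, 313, 210]);
translate([428, 1015, 420]) cube([1091, 313, 210]);
translate([428, 1328, 630]) cube([1091, 313, 210]);
translate([428, 1641, 840]) cube([1091, 313, 210]);
translate([428, 1954, 1050]) cube([1091, 313, 210]);
translate([428, 2267, 1260]) cube([1091, 313, 210]);


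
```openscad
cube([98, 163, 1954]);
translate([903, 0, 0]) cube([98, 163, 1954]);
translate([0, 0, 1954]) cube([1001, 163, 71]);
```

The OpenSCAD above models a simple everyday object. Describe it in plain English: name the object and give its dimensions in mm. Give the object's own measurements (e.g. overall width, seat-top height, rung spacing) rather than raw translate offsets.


A door frame. The clear opening is 805 mm wide and 1954 mm high. Two 98 mm wide jambs, 163 mm deep, stand either side of the opening from the floor to the top of the opening. A 71 mm thick head sits across the top of both jambs, spanning the full outside width of the frame.


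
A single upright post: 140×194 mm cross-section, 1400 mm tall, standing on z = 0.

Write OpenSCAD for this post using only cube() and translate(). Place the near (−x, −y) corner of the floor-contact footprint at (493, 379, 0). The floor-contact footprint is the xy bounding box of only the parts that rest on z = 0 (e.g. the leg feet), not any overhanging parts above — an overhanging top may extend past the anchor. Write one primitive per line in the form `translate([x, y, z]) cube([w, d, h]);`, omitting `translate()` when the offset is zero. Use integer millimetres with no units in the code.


translate([493, 379, 0]) cube([140, 194, 1400]);


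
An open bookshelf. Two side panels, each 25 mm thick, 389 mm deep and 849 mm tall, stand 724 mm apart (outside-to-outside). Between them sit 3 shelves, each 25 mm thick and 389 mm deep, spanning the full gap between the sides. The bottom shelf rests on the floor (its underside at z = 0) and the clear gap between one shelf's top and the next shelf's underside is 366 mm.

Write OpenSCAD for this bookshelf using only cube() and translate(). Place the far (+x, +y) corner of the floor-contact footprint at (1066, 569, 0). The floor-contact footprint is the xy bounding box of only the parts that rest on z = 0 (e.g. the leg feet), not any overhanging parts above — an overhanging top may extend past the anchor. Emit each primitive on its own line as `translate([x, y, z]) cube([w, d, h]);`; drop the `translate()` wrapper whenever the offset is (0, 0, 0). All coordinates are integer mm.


translate([342, 180, 0]) cube([25, 389, 849]);
translate([1041, 180, 0]) cube([25, 389, 849]);
translate([367, 180, 0]) cube([674, 389, 25]);
translate([367, 180, 391]) cube([674, 389, 25]);
translate([367, 180, 782]) cube([674, 389, 25]);


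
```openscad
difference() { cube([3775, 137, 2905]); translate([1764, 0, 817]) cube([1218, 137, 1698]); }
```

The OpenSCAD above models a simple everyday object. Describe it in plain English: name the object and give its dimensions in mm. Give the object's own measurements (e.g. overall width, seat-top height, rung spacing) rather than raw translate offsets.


A wall 3775 mm long (x), 137 mm thick (y), 2905 mm tall, with a rectangular window opening cut through it. The opening is 1218 mm wide and 1698 mm tall; its sill is at z = 817 mm and its near (−x) edge is 1764 mm from the wall's −x end. The opening passes through the full wall thickness.


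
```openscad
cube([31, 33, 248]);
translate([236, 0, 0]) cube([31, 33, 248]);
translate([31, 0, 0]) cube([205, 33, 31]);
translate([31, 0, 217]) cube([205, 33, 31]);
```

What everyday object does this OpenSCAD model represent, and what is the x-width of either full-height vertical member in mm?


A picture frame. The border width is 31 mm.

Four thin pieces enclosing a rectangular opening — a picture frame. The two full-height stiles are 248 mm tall; the top rail sits at z = 217 and is 31 mm tall, so the border above the opening is 248 − 217 = 31 mm, matching the stile x-width.


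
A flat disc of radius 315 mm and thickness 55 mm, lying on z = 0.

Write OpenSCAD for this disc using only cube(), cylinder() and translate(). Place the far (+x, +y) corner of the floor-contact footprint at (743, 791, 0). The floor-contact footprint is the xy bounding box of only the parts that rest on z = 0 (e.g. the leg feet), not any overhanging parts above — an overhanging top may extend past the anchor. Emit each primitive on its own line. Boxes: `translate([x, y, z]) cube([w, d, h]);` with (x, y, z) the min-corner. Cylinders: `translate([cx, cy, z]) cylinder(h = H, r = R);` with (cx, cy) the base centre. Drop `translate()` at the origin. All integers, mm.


translate([428, 476, 0]) cylinder(h = 55, r = 315);


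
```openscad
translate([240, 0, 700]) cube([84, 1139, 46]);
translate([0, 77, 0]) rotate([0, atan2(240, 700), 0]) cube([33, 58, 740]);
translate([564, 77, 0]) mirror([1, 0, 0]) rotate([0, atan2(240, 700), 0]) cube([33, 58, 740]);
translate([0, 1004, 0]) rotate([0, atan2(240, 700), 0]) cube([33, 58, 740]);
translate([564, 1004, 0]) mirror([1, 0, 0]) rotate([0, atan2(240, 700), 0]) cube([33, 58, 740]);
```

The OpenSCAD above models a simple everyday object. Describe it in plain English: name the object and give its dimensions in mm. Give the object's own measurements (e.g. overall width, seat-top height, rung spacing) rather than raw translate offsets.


A sawhorse. A 84×1139×46 mm beam (x, y, z) sits on two A-frame leg pairs. Each pair is two raked legs of 33×58 mm section (58 mm along y) splaying symmetrically in x. Each leg rises 700 mm vertically over 240 mm of horizontal reach and is 740 mm long along its own axis. Every leg's outer bottom edge rests on the floor and its outer top edge meets a bottom edge of the beam — the left legs (tilting toward +x) meet the beam's −x bottom edge, the right legs (their mirror images, tilting toward −x) meet its +x bottom edge — so the leg tops tuck under the beam, the beam's underside is 700 mm above the floor, and the feet are 564 mm apart outside-to-outside with the beam centred between them. The two leg pairs are set in 77 mm from either end of the beam.


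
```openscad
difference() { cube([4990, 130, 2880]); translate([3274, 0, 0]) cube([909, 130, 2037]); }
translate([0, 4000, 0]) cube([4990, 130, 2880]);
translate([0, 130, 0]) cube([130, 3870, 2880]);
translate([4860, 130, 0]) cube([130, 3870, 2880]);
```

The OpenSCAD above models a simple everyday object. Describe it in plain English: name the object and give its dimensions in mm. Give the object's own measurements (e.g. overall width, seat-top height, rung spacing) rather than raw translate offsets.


A single room: four walls, each 2880 mm tall and 130 mm thick, enclosing an outside footprint 4990×4130 mm (x × y), no floor or roof. The front and back walls (−y and +y sides) run the full x-width; the side walls fit between their inner faces. A door opening 909 mm wide and 2037 mm tall is cut through the front wall from the floor up, its −x edge 3274 mm from the wall's −x end.


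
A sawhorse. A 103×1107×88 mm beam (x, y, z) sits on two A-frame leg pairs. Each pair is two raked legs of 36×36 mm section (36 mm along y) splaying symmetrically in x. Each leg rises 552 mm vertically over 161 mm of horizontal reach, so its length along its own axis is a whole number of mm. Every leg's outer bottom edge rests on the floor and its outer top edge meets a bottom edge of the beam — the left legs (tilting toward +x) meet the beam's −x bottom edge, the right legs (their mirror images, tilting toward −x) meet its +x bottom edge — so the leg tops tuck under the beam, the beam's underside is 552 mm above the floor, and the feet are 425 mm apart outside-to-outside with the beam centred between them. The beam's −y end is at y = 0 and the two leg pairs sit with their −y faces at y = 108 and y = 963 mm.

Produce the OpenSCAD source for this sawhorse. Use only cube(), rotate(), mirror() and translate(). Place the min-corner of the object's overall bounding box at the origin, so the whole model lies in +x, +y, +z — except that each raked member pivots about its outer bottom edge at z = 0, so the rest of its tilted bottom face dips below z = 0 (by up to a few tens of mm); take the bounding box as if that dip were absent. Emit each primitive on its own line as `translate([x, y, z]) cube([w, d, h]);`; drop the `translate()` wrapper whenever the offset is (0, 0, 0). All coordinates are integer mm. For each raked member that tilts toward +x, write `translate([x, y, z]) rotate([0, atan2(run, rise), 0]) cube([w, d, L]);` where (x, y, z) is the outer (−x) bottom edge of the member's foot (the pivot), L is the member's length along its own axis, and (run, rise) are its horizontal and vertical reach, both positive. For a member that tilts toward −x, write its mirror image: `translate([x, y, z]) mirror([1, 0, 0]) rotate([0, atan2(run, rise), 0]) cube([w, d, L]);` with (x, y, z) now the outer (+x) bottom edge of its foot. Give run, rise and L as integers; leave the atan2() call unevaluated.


translate([161, 0, 552]) cube([103, 1107, 88]);
translate([0, 108, 0]) rotate([0, atan2(161, 552), 0]) cube([36, 36, 575]);
translate([425, 108, 0]) mirror([1, 0, 0]) rotate([0, atan2(161, 552), 0]) cube([36, 36, 575]);
translate([0, 963, 0]) rotate([0, atan2(161, 552), 0]) cube([36, 36, 575]);
translate([425, 963, 0]) mirror([1, 0, 0]) rotate([0, atan2(161, 552), 0]) cube([36, 36, 575]);
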